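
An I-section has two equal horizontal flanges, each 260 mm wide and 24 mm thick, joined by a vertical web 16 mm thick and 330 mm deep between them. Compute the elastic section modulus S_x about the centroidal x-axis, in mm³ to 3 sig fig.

S_x ≈ 2.33 × 10⁶ mm³

Break the section into simple shapes (no overlaps), measuring from the bottom-left corner of the bounding box.
Bottom flange: 260 × 24, A = 6 240 mm², y = 12 mm, Ī = 299 520 mm⁴.
Web: 16 × 330, A = 5 280 mm², y = 189 mm, Ī = 47 916 000 mm⁴.
Top flange: 260 × 24, A = 6 240 mm², y = 366 mm, Ī = 299 520 mm⁴.
By symmetry the centroid is at mid-height, ȳ = 189 mm.
Transfer each piece to the centroidal x-axis using Ī + A·d² with d = y − 189:
  bottom flange: d = -177 mm → contributes +195 792 480 mm⁴
  web: d = 0 mm → contributes +47 916 000 mm⁴
  top flange: d = 177 mm → contributes +195 792 480 mm⁴
Total I = 439 500 960 mm⁴.
Extreme fibre distance c = 189 mm; S = I/c = 2 325 402 mm³.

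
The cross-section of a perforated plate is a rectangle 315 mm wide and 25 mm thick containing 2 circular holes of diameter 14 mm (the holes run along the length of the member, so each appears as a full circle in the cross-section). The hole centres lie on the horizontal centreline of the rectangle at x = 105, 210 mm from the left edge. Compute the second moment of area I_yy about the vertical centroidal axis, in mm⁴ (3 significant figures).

Split into non-overlapping primitives; take the origin at the lower-left of the bounding box.
Plate: 315 × 25, A = 7 875 mm², x = 157.5 mm, Ī = 65 116 406 mm⁴.
Hole 1 (subtracted): ⌀14, A = 153.94 mm², x = 105 mm, Ī = 1885.7 mm⁴.
Hole 2 (subtracted): ⌀14, A = 153.94 mm², x = 210 mm, Ī = 1885.7 mm⁴.
By symmetry the centroid is at mid-width, x̄ = 157.5 mm.
Transfer each piece to the vertical centroidal axis using Ī + A·d² with d = x − 157.5:
  plate: d = 0 mm → contributes +65 116 406 mm⁴
  hole 1: d = -52.5 mm → contributes −426 177 mm⁴
  hole 2: d = 52.5 mm → contributes −426 177 mm⁴
Total I = 64 264 051 mm⁴.

I_yy ≈ 6.43 × 10⁷ mm⁴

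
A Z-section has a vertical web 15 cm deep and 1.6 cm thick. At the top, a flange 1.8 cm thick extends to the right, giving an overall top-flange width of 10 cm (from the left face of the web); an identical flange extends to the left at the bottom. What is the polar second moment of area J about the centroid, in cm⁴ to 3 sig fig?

Break the section into simple shapes (no overlaps), measuring from the bottom-left corner of the bounding box.
Web: 1.6 × 15, A = 24 cm², y = 7.5 cm, Ī = 450 cm⁴.
Top flange (beyond web): 8.4 × 1.8, A = 15.12 cm², y = 14.1 cm, Ī = 4.0824 cm⁴.
Bottom flange (beyond web): 8.4 × 1.8, A = 15.12 cm², y = 0.9 cm, Ī = 4.0824 cm⁴.
Centroid: ȳ = ΣA·y / ΣA = 7.5 cm.
Transfer each piece to the centroidal x-axis using Ī + A·d² with d = y − 7.5:
  web: d = 0 cm → contributes +450 cm⁴
  top flange (beyond web): d = 6.6 cm → contributes +662.71 cm⁴
  bottom flange (beyond web): d = -6.6 cm → contributes +662.71 cm⁴
Total I = 1775.4 cm⁴.
For the y-axis: x̄ = 9.2 cm.
Repeating about the centroidal y-axis gives I_y = 938.93 cm⁴.
Polar second moment: J = I_x + I_y = 2714.4 cm⁴.

J ≈ 2710 cm⁴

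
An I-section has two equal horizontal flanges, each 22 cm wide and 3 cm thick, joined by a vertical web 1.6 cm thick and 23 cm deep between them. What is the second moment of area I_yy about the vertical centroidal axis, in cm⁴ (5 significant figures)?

Decompose the section into non-overlapping parts with the origin at the bottom-left of its bounding rectangle.
Bottom flange: 22 × 3, A = 66 cm², x = 11 cm, Ī = 2 662 cm⁴.
Web: 1.6 × 23, A = 36.8 cm², x = 11 cm, Ī = 7.850667 cm⁴.
Top flange: 22 × 3, A = 66 cm², x = 11 cm, Ī = 2 662 cm⁴.
By symmetry the centroid is at mid-width, x̄ = 11 cm.
All pieces are centred on the vertical centroidal axis, so I = ΣĪ = 5331.851 cm⁴.

I_yy ≈ 5331.9 cm⁴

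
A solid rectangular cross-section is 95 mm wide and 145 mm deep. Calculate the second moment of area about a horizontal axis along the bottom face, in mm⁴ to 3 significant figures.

I_base ≈ 9.65 × 10⁷ mm⁴

The section: 95 × 145, A = 13 775 mm², y = 72.5 mm, Ī = 24 134 948 mm⁴.
Transfer it to the base of the section using Ī + A·d² with d = y − 0:
  the section: d = 72.5 mm → contributes +96 539 792 mm⁴
Total I = 96 539 792 mm⁴.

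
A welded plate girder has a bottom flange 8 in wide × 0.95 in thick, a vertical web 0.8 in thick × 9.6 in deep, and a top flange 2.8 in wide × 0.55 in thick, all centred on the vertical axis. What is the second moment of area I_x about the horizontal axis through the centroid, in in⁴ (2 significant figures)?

I_x ≈ 250 in⁴

Decompose the section into non-overlapping parts with the origin at the bottom-left of its bounding rectangle.
Bottom plate: 8 × 0.95, A = 7.6 in², y = 0.475 in, Ī = 0.5716 in⁴.
Web plate: 0.8 × 9.6, A = 7.68 in², y = 5.75 in, Ī = 58.98 in⁴.
Top plate: 2.8 × 0.55, A = 1.54 in², y = 10.83 in, Ī = 0.03882 in⁴.
Centroid: ȳ = ΣA·y / ΣA = 3.831 in.
Transfer each piece to the horizontal axis through the centroid using Ī + A·d² with d = y − 3.831:
  bottom plate: d = -3.356 in → contributes +86.18 in⁴
  web plate: d = 1.919 in → contributes +87.26 in⁴
  top plate: d = 6.994 in → contributes +75.37 in⁴
Total I = 248.8 in⁴.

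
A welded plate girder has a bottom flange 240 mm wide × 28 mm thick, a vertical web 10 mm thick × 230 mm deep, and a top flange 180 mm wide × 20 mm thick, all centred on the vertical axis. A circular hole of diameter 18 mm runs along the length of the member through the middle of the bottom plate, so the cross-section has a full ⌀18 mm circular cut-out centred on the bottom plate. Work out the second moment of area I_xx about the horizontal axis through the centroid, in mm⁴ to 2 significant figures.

I_xx ≈ 1.6 × 10⁸ mm⁴

Split into non-overlapping primitives; take the origin at the lower-left of the bounding box.
Bottom plate: 240 × 28, A = 6 720 mm², y = 14 mm, Ī = 439 040 mm⁴.
Web plate: 10 × 230, A = 2 300 mm², y = 143 mm, Ī = 10 139 167 mm⁴.
Top plate: 180 × 20, A = 3 600 mm², y = 268 mm, Ī = 120 000 mm⁴.
Hole (subtracted): ⌀18, A = 254.5 mm², y = 14 mm, Ī = 5 153 mm⁴.
Centroid: ȳ = ΣA·y / ΣA = 111.9 mm.
Transfer each piece to the horizontal axis through the centroid using Ī + A·d² with d = y − 111.9:
  bottom plate: d = -97.94 mm → contributes +64 901 035 mm⁴
  web plate: d = 31.06 mm → contributes +12 357 801 mm⁴
  top plate: d = 156.1 mm → contributes +87 795 197 mm⁴
  hole: d = -97.94 mm → contributes −2 446 162 mm⁴
Total I = 162 607 871 mm⁴.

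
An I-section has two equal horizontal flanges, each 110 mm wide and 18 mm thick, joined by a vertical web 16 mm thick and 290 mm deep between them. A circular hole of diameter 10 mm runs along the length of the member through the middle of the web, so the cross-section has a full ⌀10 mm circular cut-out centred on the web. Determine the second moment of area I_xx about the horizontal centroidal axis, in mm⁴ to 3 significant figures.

I_xx ≈ 1.27 × 10⁸ mm⁴

Treat the section as a set of non-overlapping primitives; coordinates are from the bounding-box lower-left.
Bottom flange: 110 × 18, A = 1 980 mm², y = 9 mm, Ī = 53 460 mm⁴.
Web: 16 × 290, A = 4 640 mm², y = 163 mm, Ī = 32 518 667 mm⁴.
Top flange: 110 × 18, A = 1 980 mm², y = 317 mm, Ī = 53 460 mm⁴.
Hole (subtracted): ⌀10, A = 78.54 mm², y = 163 mm, Ī = 490.87 mm⁴.
By symmetry the centroid is at mid-height, ȳ = 163 mm.
Transfer each piece to the horizontal centroidal axis using Ī + A·d² with d = y − 163:
  bottom flange: d = -154 mm → contributes +47 011 140 mm⁴
  web: d = 0 mm → contributes +32 518 667 mm⁴
  top flange: d = 154 mm → contributes +47 011 140 mm⁴
  hole: d = 0 mm → contributes −490.87 mm⁴
Total I = 126 540 456 mm⁴.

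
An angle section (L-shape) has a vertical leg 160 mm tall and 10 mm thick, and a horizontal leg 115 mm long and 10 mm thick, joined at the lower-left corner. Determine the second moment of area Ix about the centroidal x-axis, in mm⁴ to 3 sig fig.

Split into non-overlapping primitives; take the origin at the lower-left of the bounding box.
Vertical leg: 10 × 160, A = 1 600 mm², y = 80 mm, Ī = 3 413 333 mm⁴.
Horizontal leg (remainder): 105 × 10, A = 1 050 mm², y = 5 mm, Ī = 8 750 mm⁴.
Centroid: ȳ = ΣA·y / ΣA = 50.283 mm.
Transfer each piece to the centroidal x-axis using Ī + A·d² with d = y − 50.283:
  vertical leg: d = 29.717 mm → contributes +4 826 292 mm⁴
  horizontal leg (remainder): d = -45.283 mm → contributes +2 161 829 mm⁴
Total I = 6 988 121 mm⁴.

Ix ≈ 6.99 × 10⁶ mm⁴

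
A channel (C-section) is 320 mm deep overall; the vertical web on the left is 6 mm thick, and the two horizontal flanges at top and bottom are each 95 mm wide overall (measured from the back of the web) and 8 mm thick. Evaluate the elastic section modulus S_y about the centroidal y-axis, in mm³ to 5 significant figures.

S_y ≈ 3.8879 × 10⁴ mm³

Break the section into simple shapes (no overlaps), measuring from the bottom-left corner of the bounding box.
Web: 6 × 320, A = 1 920 mm², x = 3 mm, Ī = 5 760 mm⁴.
Top flange (beyond web): 89 × 8, A = 712 mm², x = 50.5 mm, Ī = 469979.3 mm⁴.
Bottom flange (beyond web): 89 × 8, A = 712 mm², x = 50.5 mm, Ī = 469979.3 mm⁴.
Centroid: x̄ = ΣA·x / ΣA = 23.22727 mm.
Transfer each piece to the centroidal y-axis using Ī + A·d² with d = x − 23.22727:
  web: d = -20.22727 mm → contributes +791313.7 mm⁴
  top flange (beyond web): d = 27.27273 mm → contributes +999566.1 mm⁴
  bottom flange (beyond web): d = 27.27273 mm → contributes +999566.1 mm⁴
Total I = 2 790 446 mm⁴.
Extreme fibre distance c = 71.77273 mm; S = I/c = 38878.92 mm³.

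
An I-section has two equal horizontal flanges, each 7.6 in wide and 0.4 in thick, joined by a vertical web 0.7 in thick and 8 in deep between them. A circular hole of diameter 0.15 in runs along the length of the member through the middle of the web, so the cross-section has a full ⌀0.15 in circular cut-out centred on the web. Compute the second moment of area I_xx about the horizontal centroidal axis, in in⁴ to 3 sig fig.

I_xx ≈ 137 in⁴

Decompose the section into non-overlapping parts with the origin at the bottom-left of its bounding rectangle.
Bottom flange: 7.6 × 0.4, A = 3.04 in², y = 0.2 in, Ī = 0.040533 in⁴.
Web: 0.7 × 8, A = 5.6 in², y = 4.4 in, Ī = 29.867 in⁴.
Top flange: 7.6 × 0.4, A = 3.04 in², y = 8.6 in, Ī = 0.040533 in⁴.
Hole (subtracted): ⌀0.15, A = 0.017671 in², y = 4.4 in, Ī = 0.00002485 in⁴.
By symmetry the centroid is at mid-height, ȳ = 4.4 in.
Transfer each piece to the horizontal centroidal axis using Ī + A·d² with d = y − 4.4:
  bottom flange: d = -4.2 in → contributes +53.666 in⁴
  web: d = 0 in → contributes +29.867 in⁴
  top flange: d = 4.2 in → contributes +53.666 in⁴
  hole: d = 0 in → contributes −0.00002485 in⁴
Total I = 137.2 in⁴.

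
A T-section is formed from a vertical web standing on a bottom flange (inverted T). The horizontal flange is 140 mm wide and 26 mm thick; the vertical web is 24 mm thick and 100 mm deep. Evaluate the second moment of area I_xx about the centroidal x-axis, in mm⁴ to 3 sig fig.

Break the section into simple shapes (no overlaps), measuring from the bottom-left corner of the bounding box.
Flange: 140 × 26, A = 3 640 mm², y = 13 mm, Ī = 205 053 mm⁴.
Web: 24 × 100, A = 2 400 mm², y = 76 mm, Ī = 2 000 000 mm⁴.
Centroid: ȳ = ΣA·y / ΣA = 38.033 mm.
Transfer each piece to the centroidal x-axis using Ī + A·d² with d = y − 38.033:
  flange: d = -25.033 mm → contributes +2 486 084 mm⁴
  web: d = 37.967 mm → contributes +5 459 563 mm⁴
Total I = 7 945 647 mm⁴.

I_xx ≈ 7.95 × 10⁶ mm⁴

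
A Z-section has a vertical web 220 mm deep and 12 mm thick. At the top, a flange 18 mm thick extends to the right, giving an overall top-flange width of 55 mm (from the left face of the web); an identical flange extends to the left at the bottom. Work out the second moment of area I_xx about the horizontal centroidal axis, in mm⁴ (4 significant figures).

Treat the section as a set of non-overlapping primitives; coordinates are from the bounding-box lower-left.
Web: 12 × 220, A = 2 640 mm², y = 110 mm, Ī = 10 648 000 mm⁴.
Top flange (beyond web): 43 × 18, A = 774 mm², y = 211 mm, Ī = 20 898 mm⁴.
Bottom flange (beyond web): 43 × 18, A = 774 mm², y = 9 mm, Ī = 20 898 mm⁴.
Centroid: ȳ = ΣA·y / ΣA = 110 mm.
Transfer each piece to the horizontal centroidal axis using Ī + A·d² with d = y − 110:
  web: d = 0 mm → contributes +10 648 000 mm⁴
  top flange (beyond web): d = 101 mm → contributes +7 916 472 mm⁴
  bottom flange (beyond web): d = -101 mm → contributes +7 916 472 mm⁴
Total I = 26 480 944 mm⁴.

I_xx ≈ 2.648 × 10⁷ mm⁴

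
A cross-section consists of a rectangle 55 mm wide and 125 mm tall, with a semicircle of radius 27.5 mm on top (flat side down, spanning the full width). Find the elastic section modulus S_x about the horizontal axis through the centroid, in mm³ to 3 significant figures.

Break the section into simple shapes (no overlaps), measuring from the bottom-left corner of the bounding box.
Rectangular body: 55 × 125, A = 6 875 mm², y = 62.5 mm, Ī = 8 951 823 mm⁴.
Semicircular cap: semicircle r = 27.5, A = 1187.9 mm², y = 136.67 mm, Ī = 62 772 mm⁴.
Centroid: ȳ = ΣA·y / ΣA = 73.428 mm.
Transfer each piece to the horizontal axis through the centroid using Ī + A·d² with d = y − 73.428:
  rectangular body: d = -10.928 mm → contributes +9 772 801 mm⁴
  semicircular cap: d = 63.244 mm → contributes +4 814 144 mm⁴
Total I = 14 586 945 mm⁴.
Extreme fibre distance c = 79.072 mm; S = I/c = 184 476 mm³.

S_x ≈ 1.84 × 10⁵ mm³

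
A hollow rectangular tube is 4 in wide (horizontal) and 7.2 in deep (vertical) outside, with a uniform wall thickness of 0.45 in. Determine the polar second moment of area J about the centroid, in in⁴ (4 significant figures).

J ≈ 82.58 in⁴

Decompose the section into non-overlapping parts with the origin at the bottom-left of its bounding rectangle.
Outer rectangle: 4 × 7.2, A = 28.8 in², y = 3.6 in, Ī = 124.416 in⁴.
Inner void (subtracted): 3.1 × 6.3, A = 19.53 in², y = 3.6 in, Ī = 64.5955 in⁴.
By symmetry the centroid is at mid-height, ȳ = 3.6 in.
All pieces are centred on the centroidal x-axis, so I = ΣĪ (holes subtracted) = 59.8205 in⁴.
Repeating about the centroidal y-axis gives I_y = 22.7597 in⁴.
Polar second moment: J = I_x + I_y = 82.5803 in⁴.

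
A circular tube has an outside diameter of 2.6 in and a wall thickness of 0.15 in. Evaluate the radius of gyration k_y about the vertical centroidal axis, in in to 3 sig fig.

k_y ≈ 0.868 in

Split into non-overlapping primitives; take the origin at the lower-left of the bounding box.
Outer circle: ⌀2.6, A = 5.3093 in², x = 1.3 in, Ī = 2.2432 in⁴.
Bore (subtracted): ⌀2.3, A = 4.1548 in², x = 1.3 in, Ī = 1.3737 in⁴.
By symmetry the centroid is at mid-width, x̄ = 1.3 in.
All pieces are centred on the vertical centroidal axis, so I = ΣĪ (holes subtracted) = 0.86951 in⁴.
Radius of gyration: k = √(I/A) = √(0.86951 / 1.1545) = 0.86783 in.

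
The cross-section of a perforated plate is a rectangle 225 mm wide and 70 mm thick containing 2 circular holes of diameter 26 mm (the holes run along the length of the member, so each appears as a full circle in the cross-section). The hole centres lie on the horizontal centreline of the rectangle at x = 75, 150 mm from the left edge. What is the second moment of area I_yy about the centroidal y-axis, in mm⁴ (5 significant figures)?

Split into non-overlapping primitives; take the origin at the lower-left of the bounding box.
Plate: 225 × 70, A = 15 750 mm², x = 112.5 mm, Ī = 66 445 313 mm⁴.
Hole 1 (subtracted): ⌀26, A = 530.9292 mm², x = 75 mm, Ī = 22431.76 mm⁴.
Hole 2 (subtracted): ⌀26, A = 530.9292 mm², x = 150 mm, Ī = 22431.76 mm⁴.
By symmetry the centroid is at mid-width, x̄ = 112.5 mm.
Transfer each piece to the centroidal y-axis using Ī + A·d² with d = x − 112.5:
  plate: d = 0 mm → contributes +66 445 313 mm⁴
  hole 1: d = -37.5 mm → contributes −769050.9 mm⁴
  hole 2: d = 37.5 mm → contributes −769050.9 mm⁴
Total I = 64 907 211 mm⁴.

I_yy ≈ 6.4907 × 10⁷ mm⁴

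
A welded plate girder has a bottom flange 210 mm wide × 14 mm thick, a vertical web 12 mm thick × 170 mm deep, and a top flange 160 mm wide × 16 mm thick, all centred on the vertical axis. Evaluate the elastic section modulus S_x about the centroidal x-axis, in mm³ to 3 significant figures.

Treat the section as a set of non-overlapping primitives; coordinates are from the bounding-box lower-left.
Bottom plate: 210 × 14, A = 2 940 mm², y = 7 mm, Ī = 48 020 mm⁴.
Web plate: 12 × 170, A = 2 040 mm², y = 99 mm, Ī = 4 913 000 mm⁴.
Top plate: 160 × 16, A = 2 560 mm², y = 192 mm, Ī = 54 613 mm⁴.
Centroid: ȳ = ΣA·y / ΣA = 94.703 mm.
Transfer each piece to the centroidal x-axis using Ī + A·d² with d = y − 94.703:
  bottom plate: d = -87.703 mm → contributes +22 661 917 mm⁴
  web plate: d = 4.2971 mm → contributes +4 950 668 mm⁴
  top plate: d = 97.297 mm → contributes +24 289 422 mm⁴
Total I = 51 902 008 mm⁴.
Extreme fibre distance c = 105.3 mm; S = I/c = 492 910 mm³.

S_x ≈ 4.93 × 10⁵ mm³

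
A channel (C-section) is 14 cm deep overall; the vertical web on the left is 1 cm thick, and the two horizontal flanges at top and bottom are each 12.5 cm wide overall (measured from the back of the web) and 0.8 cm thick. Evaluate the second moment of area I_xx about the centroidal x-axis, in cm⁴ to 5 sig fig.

Treat the section as a set of non-overlapping primitives; coordinates are from the bounding-box lower-left.
Web: 1 × 14, A = 14 cm², y = 7 cm, Ī = 228.6667 cm⁴.
Top flange (beyond web): 11.5 × 0.8, A = 9.2 cm², y = 13.6 cm, Ī = 0.4906667 cm⁴.
Bottom flange (beyond web): 11.5 × 0.8, A = 9.2 cm², y = 0.4 cm, Ī = 0.4906667 cm⁴.
By symmetry the centroid is at mid-height, ȳ = 7 cm.
Transfer each piece to the centroidal x-axis using Ī + A·d² with d = y − 7:
  web: d = 0 cm → contributes +228.6667 cm⁴
  top flange (beyond web): d = 6.6 cm → contributes +401.2427 cm⁴
  bottom flange (beyond web): d = -6.6 cm → contributes +401.2427 cm⁴
Total I = 1031.152 cm⁴.

I_xx ≈ 1031.2 cm⁴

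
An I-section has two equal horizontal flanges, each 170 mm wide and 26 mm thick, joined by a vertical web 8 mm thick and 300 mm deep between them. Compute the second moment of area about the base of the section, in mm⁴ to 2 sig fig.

Break the section into simple shapes (no overlaps), measuring from the bottom-left corner of the bounding box.
Bottom flange: 170 × 26, A = 4 420 mm², y = 13 mm, Ī = 248 993 mm⁴.
Web: 8 × 300, A = 2 400 mm², y = 176 mm, Ī = 18 000 000 mm⁴.
Top flange: 170 × 26, A = 4 420 mm², y = 339 mm, Ī = 248 993 mm⁴.
Transfer each piece to a horizontal axis along the bottom face using Ī + A·d² with d = y − 0:
  bottom flange: d = 13 mm → contributes +995 973 mm⁴
  web: d = 176 mm → contributes +92 342 400 mm⁴
  top flange: d = 339 mm → contributes +508 199 813 mm⁴
Total I = 601 538 187 mm⁴.

I_base ≈ 6.0 × 10⁸ mm⁴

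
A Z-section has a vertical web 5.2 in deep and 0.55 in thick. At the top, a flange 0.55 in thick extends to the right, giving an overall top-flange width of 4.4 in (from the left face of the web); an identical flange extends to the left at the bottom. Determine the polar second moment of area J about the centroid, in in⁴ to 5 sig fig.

J ≈ 55.245 in⁴

Decompose the section into non-overlapping parts with the origin at the bottom-left of its bounding rectangle.
Web: 0.55 × 5.2, A = 2.86 in², y = 2.6 in, Ī = 6.444533 in⁴.
Top flange (beyond web): 3.85 × 0.55, A = 2.1175 in², y = 4.925 in, Ī = 0.05337865 in⁴.
Bottom flange (beyond web): 3.85 × 0.55, A = 2.1175 in², y = 0.275 in, Ī = 0.05337865 in⁴.
Centroid: ȳ = ΣA·y / ΣA = 2.6 in.
Transfer each piece to the centroidal x-axis using Ī + A·d² with d = y − 2.6:
  web: d = 0 in → contributes +6.444533 in⁴
  top flange (beyond web): d = 2.325 in → contributes +11.49979 in⁴
  bottom flange (beyond web): d = -2.325 in → contributes +11.49979 in⁴
Total I = 29.44411 in⁴.
For the y-axis: x̄ = 4.125 in.
Repeating about the centroidal y-axis gives I_y = 25.8006 in⁴.
Polar second moment: J = I_x + I_y = 55.24472 in⁴.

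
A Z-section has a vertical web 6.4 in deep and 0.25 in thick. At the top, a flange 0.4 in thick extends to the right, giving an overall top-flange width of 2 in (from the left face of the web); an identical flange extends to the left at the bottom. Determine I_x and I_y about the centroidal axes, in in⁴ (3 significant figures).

I_x ≈ 18.1 in⁴, I_y ≈ 1.77 in⁴

Decompose the section into non-overlapping parts with the origin at the bottom-left of its bounding rectangle.
Web: 0.25 × 6.4, A = 1.6 in², y = 3.2 in, Ī = 5.4613 in⁴.
Top flange (beyond web): 1.75 × 0.4, A = 0.7 in², y = 6.2 in, Ī = 0.0093333 in⁴.
Bottom flange (beyond web): 1.75 × 0.4, A = 0.7 in², y = 0.2 in, Ī = 0.0093333 in⁴.
Centroid: ȳ = ΣA·y / ΣA = 3.2 in.
Transfer each piece to the centroidal x-axis using Ī + A·d² with d = y − 3.2:
  web: d = 0 in → contributes +5.4613 in⁴
  top flange (beyond web): d = 3 in → contributes +6.3093 in⁴
  bottom flange (beyond web): d = -3 in → contributes +6.3093 in⁴
Total I = 18.08 in⁴.
For the y-axis: x̄ = 1.875 in.
Repeating about the centroidal y-axis gives I_y = 1.7656 in⁴.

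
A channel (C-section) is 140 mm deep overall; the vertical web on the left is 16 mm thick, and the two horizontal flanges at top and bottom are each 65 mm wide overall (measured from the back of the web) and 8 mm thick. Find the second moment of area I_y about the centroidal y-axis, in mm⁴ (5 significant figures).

Break the section into simple shapes (no overlaps), measuring from the bottom-left corner of the bounding box.
Web: 16 × 140, A = 2 240 mm², x = 8 mm, Ī = 47786.67 mm⁴.
Top flange (beyond web): 49 × 8, A = 392 mm², x = 40.5 mm, Ī = 78432.67 mm⁴.
Bottom flange (beyond web): 49 × 8, A = 392 mm², x = 40.5 mm, Ī = 78432.67 mm⁴.
Centroid: x̄ = ΣA·x / ΣA = 16.42593 mm.
Transfer each piece to the centroidal y-axis using Ī + A·d² with d = x − 16.42593:
  web: d = -8.425926 mm → contributes +206818.2 mm⁴
  top flange (beyond web): d = 24.07407 mm → contributes +305620.6 mm⁴
  bottom flange (beyond web): d = 24.07407 mm → contributes +305620.6 mm⁴
Total I = 818059.4 mm⁴.

I_y ≈ 8.1806 × 10⁵ mm⁴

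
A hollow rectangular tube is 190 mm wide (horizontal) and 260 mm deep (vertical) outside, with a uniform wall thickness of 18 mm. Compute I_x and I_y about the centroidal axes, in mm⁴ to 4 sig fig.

Treat the section as a set of non-overlapping primitives; coordinates are from the bounding-box lower-left.
Outer rectangle: 190 × 260, A = 49 400 mm², y = 130 mm, Ī = 278 286 667 mm⁴.
Inner void (subtracted): 154 × 224, A = 34 496 mm², y = 130 mm, Ī = 144 239 275 mm⁴.
By symmetry the centroid is at mid-height, ȳ = 130 mm.
All pieces are centred on the centroidal x-axis, so I = ΣĪ (holes subtracted) = 134 047 392 mm⁴.
Repeating about the centroidal y-axis gives I_y = 80 436 072 mm⁴.

I_x ≈ 1.340 × 10⁸ mm⁴, I_y ≈ 8.044 × 10⁷ mm⁴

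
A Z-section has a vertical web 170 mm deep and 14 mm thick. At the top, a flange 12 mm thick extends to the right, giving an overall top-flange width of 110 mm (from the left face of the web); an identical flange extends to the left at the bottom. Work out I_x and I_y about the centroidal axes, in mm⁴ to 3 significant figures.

Break the section into simple shapes (no overlaps), measuring from the bottom-left corner of the bounding box.
Web: 14 × 170, A = 2 380 mm², y = 85 mm, Ī = 5 731 833 mm⁴.
Top flange (beyond web): 96 × 12, A = 1 152 mm², y = 164 mm, Ī = 13 824 mm⁴.
Bottom flange (beyond web): 96 × 12, A = 1 152 mm², y = 6 mm, Ī = 13 824 mm⁴.
Centroid: ȳ = ΣA·y / ΣA = 85 mm.
Transfer each piece to the centroidal x-axis using Ī + A·d² with d = y − 85:
  web: d = 0 mm → contributes +5 731 833 mm⁴
  top flange (beyond web): d = 79 mm → contributes +7 203 456 mm⁴
  bottom flange (beyond web): d = -79 mm → contributes +7 203 456 mm⁴
Total I = 20 138 745 mm⁴.
For the y-axis: x̄ = 103 mm.
Repeating about the centroidal y-axis gives I_y = 8 777 945 mm⁴.

I_x ≈ 2.01 × 10⁷ mm⁴, I_y ≈ 8.78 × 10⁶ mm⁴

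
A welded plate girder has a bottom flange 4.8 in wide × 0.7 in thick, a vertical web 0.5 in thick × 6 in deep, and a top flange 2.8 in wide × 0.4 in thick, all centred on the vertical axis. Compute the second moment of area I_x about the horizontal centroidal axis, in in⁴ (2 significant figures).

Decompose the section into non-overlapping parts with the origin at the bottom-left of its bounding rectangle.
Bottom plate: 4.8 × 0.7, A = 3.36 in², y = 0.35 in, Ī = 0.1372 in⁴.
Web plate: 0.5 × 6, A = 3 in², y = 3.7 in, Ī = 9 in⁴.
Top plate: 2.8 × 0.4, A = 1.12 in², y = 6.9 in, Ī = 0.01493 in⁴.
Centroid: ȳ = ΣA·y / ΣA = 2.674 in.
Transfer each piece to the horizontal centroidal axis using Ī + A·d² with d = y − 2.674:
  bottom plate: d = -2.324 in → contributes +18.29 in⁴
  web plate: d = 1.026 in → contributes +12.16 in⁴
  top plate: d = 4.226 in → contributes +20.01 in⁴
Total I = 50.46 in⁴.

I_x ≈ 50 in⁴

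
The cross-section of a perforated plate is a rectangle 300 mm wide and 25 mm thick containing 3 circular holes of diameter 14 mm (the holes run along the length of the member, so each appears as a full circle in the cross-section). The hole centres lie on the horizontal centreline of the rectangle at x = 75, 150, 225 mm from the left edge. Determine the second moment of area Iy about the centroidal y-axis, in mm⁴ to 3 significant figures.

Iy ≈ 5.45 × 10⁷ mm⁴

Treat the section as a set of non-overlapping primitives; coordinates are from the bounding-box lower-left.
Plate: 300 × 25, A = 7 500 mm², x = 150 mm, Ī = 56 250 000 mm⁴.
Hole 1 (subtracted): ⌀14, A = 153.94 mm², x = 75 mm, Ī = 1885.7 mm⁴.
Hole 2 (subtracted): ⌀14, A = 153.94 mm², x = 150 mm, Ī = 1885.7 mm⁴.
Hole 3 (subtracted): ⌀14, A = 153.94 mm², x = 225 mm, Ī = 1885.7 mm⁴.
By symmetry the centroid is at mid-width, x̄ = 150 mm.
Transfer each piece to the centroidal y-axis using Ī + A·d² with d = x − 150:
  plate: d = 0 mm → contributes +56 250 000 mm⁴
  hole 1: d = -75 mm → contributes −867 787 mm⁴
  hole 2: d = 0 mm → contributes −1885.7 mm⁴
  hole 3: d = 75 mm → contributes −867 787 mm⁴
Total I = 54 512 540 mm⁴.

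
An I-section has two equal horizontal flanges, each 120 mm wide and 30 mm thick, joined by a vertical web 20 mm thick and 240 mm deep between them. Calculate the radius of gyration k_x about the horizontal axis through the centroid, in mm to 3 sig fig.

k_x ≈ 114 mm

Split into non-overlapping primitives; take the origin at the lower-left of the bounding box.
Bottom flange: 120 × 30, A = 3 600 mm², y = 15 mm, Ī = 270 000 mm⁴.
Web: 20 × 240, A = 4 800 mm², y = 150 mm, Ī = 23 040 000 mm⁴.
Top flange: 120 × 30, A = 3 600 mm², y = 285 mm, Ī = 270 000 mm⁴.
By symmetry the centroid is at mid-height, ȳ = 150 mm.
Transfer each piece to the horizontal axis through the centroid using Ī + A·d² with d = y − 150:
  bottom flange: d = -135 mm → contributes +65 880 000 mm⁴
  web: d = 0 mm → contributes +23 040 000 mm⁴
  top flange: d = 135 mm → contributes +65 880 000 mm⁴
Total I = 154 800 000 mm⁴.
Radius of gyration: k = √(I/A) = √(154 800 000 / 12 000) = 113.58 mm.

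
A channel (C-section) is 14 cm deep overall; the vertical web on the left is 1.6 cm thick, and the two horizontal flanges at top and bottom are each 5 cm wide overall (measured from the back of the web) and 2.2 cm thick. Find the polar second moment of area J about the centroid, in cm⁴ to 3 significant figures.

Split into non-overlapping primitives; take the origin at the lower-left of the bounding box.
Web: 1.6 × 14, A = 22.4 cm², y = 7 cm, Ī = 365.87 cm⁴.
Top flange (beyond web): 3.4 × 2.2, A = 7.48 cm², y = 12.9 cm, Ī = 3.0169 cm⁴.
Bottom flange (beyond web): 3.4 × 2.2, A = 7.48 cm², y = 1.1 cm, Ī = 3.0169 cm⁴.
By symmetry the centroid is at mid-height, ȳ = 7 cm.
Transfer each piece to the centroidal x-axis using Ī + A·d² with d = y − 7:
  web: d = 0 cm → contributes +365.87 cm⁴
  top flange (beyond web): d = 5.9 cm → contributes +263.4 cm⁴
  bottom flange (beyond web): d = -5.9 cm → contributes +263.4 cm⁴
Total I = 892.66 cm⁴.
For the y-axis: x̄ = 1.8011 cm.
Repeating about the centroidal y-axis gives I_y = 75.25 cm⁴.
Polar second moment: J = I_x + I_y = 967.91 cm⁴.

J ≈ 968 cm⁴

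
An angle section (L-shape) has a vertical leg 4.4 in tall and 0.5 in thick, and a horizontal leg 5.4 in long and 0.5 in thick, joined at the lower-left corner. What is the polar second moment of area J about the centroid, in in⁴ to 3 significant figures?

Break the section into simple shapes (no overlaps), measuring from the bottom-left corner of the bounding box.
Vertical leg: 0.5 × 4.4, A = 2.2 in², y = 2.2 in, Ī = 3.5493 in⁴.
Horizontal leg (remainder): 4.9 × 0.5, A = 2.45 in², y = 0.25 in, Ī = 0.051042 in⁴.
Centroid: ȳ = ΣA·y / ΣA = 1.1726 in.
Transfer each piece to the centroidal x-axis using Ī + A·d² with d = y − 1.1726:
  vertical leg: d = 1.0274 in → contributes +5.8716 in⁴
  horizontal leg (remainder): d = -0.92258 in → contributes +2.1364 in⁴
Total I = 8.008 in⁴.
For the y-axis: x̄ = 1.6726 in.
Repeating about the centroidal y-axis gives I_y = 13.398 in⁴.
Polar second moment: J = I_x + I_y = 21.406 in⁴.

J ≈ 21.4 in⁴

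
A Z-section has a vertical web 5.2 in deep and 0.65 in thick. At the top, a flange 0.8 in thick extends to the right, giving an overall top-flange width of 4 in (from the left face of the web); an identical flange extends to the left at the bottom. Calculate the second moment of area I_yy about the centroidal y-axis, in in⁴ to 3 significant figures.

Split into non-overlapping primitives; take the origin at the lower-left of the bounding box.
Web: 0.65 × 5.2, A = 3.38 in², x = 3.675 in, Ī = 0.119 in⁴.
Top flange (beyond web): 3.35 × 0.8, A = 2.68 in², x = 5.675 in, Ī = 2.5064 in⁴.
Bottom flange (beyond web): 3.35 × 0.8, A = 2.68 in², x = 1.675 in, Ī = 2.5064 in⁴.
Centroid: x̄ = ΣA·x / ΣA = 3.675 in.
Transfer each piece to the centroidal y-axis using Ī + A·d² with d = x − 3.675:
  web: d = 0 in → contributes +0.119 in⁴
  top flange (beyond web): d = 2 in → contributes +13.226 in⁴
  bottom flange (beyond web): d = -2 in → contributes +13.226 in⁴
Total I = 26.572 in⁴.

I_yy ≈ 26.6 in⁴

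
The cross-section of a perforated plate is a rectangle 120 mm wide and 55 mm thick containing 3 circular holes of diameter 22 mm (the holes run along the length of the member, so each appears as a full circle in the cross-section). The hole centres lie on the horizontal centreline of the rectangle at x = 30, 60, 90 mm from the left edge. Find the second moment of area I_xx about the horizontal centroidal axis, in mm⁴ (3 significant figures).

I_xx ≈ 1.63 × 10⁶ mm⁴

Split into non-overlapping primitives; take the origin at the lower-left of the bounding box.
Plate: 120 × 55, A = 6 600 mm², y = 27.5 mm, Ī = 1 663 750 mm⁴.
Hole 1 (subtracted): ⌀22, A = 380.13 mm², y = 27.5 mm, Ī = 11 499 mm⁴.
Hole 2 (subtracted): ⌀22, A = 380.13 mm², y = 27.5 mm, Ī = 11 499 mm⁴.
Hole 3 (subtracted): ⌀22, A = 380.13 mm², y = 27.5 mm, Ī = 11 499 mm⁴.
By symmetry the centroid is at mid-height, ȳ = 27.5 mm.
All pieces are centred on the horizontal centroidal axis, so I = ΣĪ (holes subtracted) = 1 629 253 mm⁴.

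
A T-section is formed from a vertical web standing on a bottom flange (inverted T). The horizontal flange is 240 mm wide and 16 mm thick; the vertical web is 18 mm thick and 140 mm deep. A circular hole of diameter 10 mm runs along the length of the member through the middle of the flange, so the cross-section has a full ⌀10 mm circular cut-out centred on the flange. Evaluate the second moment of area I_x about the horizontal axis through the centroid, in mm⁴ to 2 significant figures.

Break the section into simple shapes (no overlaps), measuring from the bottom-left corner of the bounding box.
Flange: 240 × 16, A = 3 840 mm², y = 8 mm, Ī = 81 920 mm⁴.
Web: 18 × 140, A = 2 520 mm², y = 86 mm, Ī = 4 116 000 mm⁴.
Hole (subtracted): ⌀10, A = 78.54 mm², y = 8 mm, Ī = 490.9 mm⁴.
Centroid: ȳ = ΣA·y / ΣA = 39.29 mm.
Transfer each piece to the horizontal axis through the centroid using Ī + A·d² with d = y − 39.29:
  flange: d = -31.29 mm → contributes +3 842 028 mm⁴
  web: d = 46.71 mm → contributes +9 613 705 mm⁴
  hole: d = -31.29 mm → contributes −77 397 mm⁴
Total I = 13 378 336 mm⁴.

I_x ≈ 1.3 × 10⁷ mm⁴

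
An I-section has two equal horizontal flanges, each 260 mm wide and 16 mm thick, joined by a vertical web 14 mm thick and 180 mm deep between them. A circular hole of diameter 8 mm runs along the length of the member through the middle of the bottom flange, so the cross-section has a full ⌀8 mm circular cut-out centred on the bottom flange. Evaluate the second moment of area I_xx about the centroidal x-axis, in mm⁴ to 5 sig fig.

Treat the section as a set of non-overlapping primitives; coordinates are from the bounding-box lower-left.
Bottom flange: 260 × 16, A = 4 160 mm², y = 8 mm, Ī = 88746.67 mm⁴.
Web: 14 × 180, A = 2 520 mm², y = 106 mm, Ī = 6 804 000 mm⁴.
Top flange: 260 × 16, A = 4 160 mm², y = 204 mm, Ī = 88746.67 mm⁴.
Hole (subtracted): ⌀8, A = 50.26548 mm², y = 8 mm, Ī = 201.0619 mm⁴.
Centroid: ȳ = ΣA·y / ΣA = 106.4565 mm.
Transfer each piece to the centroidal x-axis using Ī + A·d² with d = y − 106.4565:
  bottom flange: d = -98.45655 mm → contributes +40 414 504 mm⁴
  web: d = -0.4565467 mm → contributes +6 804 525 mm⁴
  top flange: d = 97.54345 mm → contributes +39 670 004 mm⁴
  hole: d = -98.45655 mm → contributes −487459.1 mm⁴
Total I = 86 401 574 mm⁴.

I_xx ≈ 8.6402 × 10⁷ mm⁴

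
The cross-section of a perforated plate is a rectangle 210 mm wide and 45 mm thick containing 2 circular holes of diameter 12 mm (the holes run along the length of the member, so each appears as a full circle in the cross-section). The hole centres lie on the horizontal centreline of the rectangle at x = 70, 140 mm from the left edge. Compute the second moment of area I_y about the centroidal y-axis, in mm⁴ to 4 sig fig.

I_y ≈ 3.445 × 10⁷ mm⁴

Break the section into simple shapes (no overlaps), measuring from the bottom-left corner of the bounding box.
Plate: 210 × 45, A = 9 450 mm², x = 105 mm, Ī = 34 728 750 mm⁴.
Hole 1 (subtracted): ⌀12, A = 113.097 mm², x = 70 mm, Ī = 1017.88 mm⁴.
Hole 2 (subtracted): ⌀12, A = 113.097 mm², x = 140 mm, Ī = 1017.88 mm⁴.
By symmetry the centroid is at mid-width, x̄ = 105 mm.
Transfer each piece to the centroidal y-axis using Ī + A·d² with d = x − 105:
  plate: d = 0 mm → contributes +34 728 750 mm⁴
  hole 1: d = -35 mm → contributes −139 562 mm⁴
  hole 2: d = 35 mm → contributes −139 562 mm⁴
Total I = 34 449 626 mm⁴.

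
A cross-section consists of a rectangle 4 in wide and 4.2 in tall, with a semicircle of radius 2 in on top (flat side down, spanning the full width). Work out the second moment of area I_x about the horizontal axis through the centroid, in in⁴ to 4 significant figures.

Split into non-overlapping primitives; take the origin at the lower-left of the bounding box.
Rectangular body: 4 × 4.2, A = 16.8 in², y = 2.1 in, Ī = 24.696 in⁴.
Semicircular cap: semicircle r = 2, A = 6.28319 in², y = 5.04883 in, Ī = 1.75611 in⁴.
Centroid: ȳ = ΣA·y / ΣA = 2.90266 in.
Transfer each piece to the horizontal axis through the centroid using Ī + A·d² with d = y − 2.90266:
  rectangular body: d = -0.802663 in → contributes +35.5197 in⁴
  semicircular cap: d = 2.14616 in → contributes +30.6966 in⁴
Total I = 66.2163 in⁴.

I_x ≈ 66.22 in⁴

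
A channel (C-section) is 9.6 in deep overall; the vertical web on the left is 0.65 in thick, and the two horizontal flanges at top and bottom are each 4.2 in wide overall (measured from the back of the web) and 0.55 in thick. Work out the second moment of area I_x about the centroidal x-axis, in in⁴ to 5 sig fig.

Decompose the section into non-overlapping parts with the origin at the bottom-left of its bounding rectangle.
Web: 0.65 × 9.6, A = 6.24 in², y = 4.8 in, Ī = 47.9232 in⁴.
Top flange (beyond web): 3.55 × 0.55, A = 1.9525 in², y = 9.325 in, Ī = 0.04921927 in⁴.
Bottom flange (beyond web): 3.55 × 0.55, A = 1.9525 in², y = 0.275 in, Ī = 0.04921927 in⁴.
By symmetry the centroid is at mid-height, ȳ = 4.8 in.
Transfer each piece to the centroidal x-axis using Ī + A·d² with d = y − 4.8:
  web: d = 0 in → contributes +47.9232 in⁴
  top flange (beyond web): d = 4.525 in → contributes +40.02788 in⁴
  bottom flange (beyond web): d = -4.525 in → contributes +40.02788 in⁴
Total I = 127.979 in⁴.

I_x ≈ 127.98 in⁴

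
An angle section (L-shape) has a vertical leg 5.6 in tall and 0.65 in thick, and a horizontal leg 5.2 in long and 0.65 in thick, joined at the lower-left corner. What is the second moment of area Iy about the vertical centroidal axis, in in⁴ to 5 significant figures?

Treat the section as a set of non-overlapping primitives; coordinates are from the bounding-box lower-left.
Vertical leg: 0.65 × 5.6, A = 3.64 in², x = 0.325 in, Ī = 0.1281583 in⁴.
Horizontal leg (remainder): 4.55 × 0.65, A = 2.9575 in², x = 2.925 in, Ī = 5.102304 in⁴.
Centroid: x̄ = ΣA·x / ΣA = 1.490517 in.
Transfer each piece to the vertical centroidal axis using Ī + A·d² with d = x − 1.490517:
  vertical leg: d = -1.165517 in → contributes +5.072845 in⁴
  horizontal leg (remainder): d = 1.434483 in → contributes +11.18807 in⁴
Total I = 16.26092 in⁴.

Iy ≈ 16.261 in⁴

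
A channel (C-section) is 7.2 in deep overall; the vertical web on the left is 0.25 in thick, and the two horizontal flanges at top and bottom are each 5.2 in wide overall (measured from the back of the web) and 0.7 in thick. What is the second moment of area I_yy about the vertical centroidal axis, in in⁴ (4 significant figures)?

Break the section into simple shapes (no overlaps), measuring from the bottom-left corner of the bounding box.
Web: 0.25 × 7.2, A = 1.8 in², x = 0.125 in, Ī = 0.009375 in⁴.
Top flange (beyond web): 4.95 × 0.7, A = 3.465 in², x = 2.725 in, Ī = 7.0751 in⁴.
Bottom flange (beyond web): 4.95 × 0.7, A = 3.465 in², x = 2.725 in, Ī = 7.0751 in⁴.
Centroid: x̄ = ΣA·x / ΣA = 2.18892 in.
Transfer each piece to the vertical centroidal axis using Ī + A·d² with d = x − 2.18892:
  web: d = -2.06392 in → contributes +7.67693 in⁴
  top flange (beyond web): d = 0.536082 in → contributes +8.07088 in⁴
  bottom flange (beyond web): d = 0.536082 in → contributes +8.07088 in⁴
Total I = 23.8187 in⁴.

I_yy ≈ 23.82 in⁴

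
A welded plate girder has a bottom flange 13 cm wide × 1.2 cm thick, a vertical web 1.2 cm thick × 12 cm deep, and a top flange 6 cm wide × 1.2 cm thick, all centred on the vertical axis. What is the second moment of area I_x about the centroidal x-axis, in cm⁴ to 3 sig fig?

I_x ≈ 1090 cm⁴

Split into non-overlapping primitives; take the origin at the lower-left of the bounding box.
Bottom plate: 13 × 1.2, A = 15.6 cm², y = 0.6 cm, Ī = 1.872 cm⁴.
Web plate: 1.2 × 12, A = 14.4 cm², y = 7.2 cm, Ī = 172.8 cm⁴.
Top plate: 6 × 1.2, A = 7.2 cm², y = 13.8 cm, Ī = 0.864 cm⁴.
Centroid: ȳ = ΣA·y / ΣA = 5.7097 cm.
Transfer each piece to the centroidal x-axis using Ī + A·d² with d = y − 5.7097:
  bottom plate: d = -5.1097 cm → contributes +409.17 cm⁴
  web plate: d = 1.4903 cm → contributes +204.78 cm⁴
  top plate: d = 8.0903 cm → contributes +472.13 cm⁴
Total I = 1086.1 cm⁴.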